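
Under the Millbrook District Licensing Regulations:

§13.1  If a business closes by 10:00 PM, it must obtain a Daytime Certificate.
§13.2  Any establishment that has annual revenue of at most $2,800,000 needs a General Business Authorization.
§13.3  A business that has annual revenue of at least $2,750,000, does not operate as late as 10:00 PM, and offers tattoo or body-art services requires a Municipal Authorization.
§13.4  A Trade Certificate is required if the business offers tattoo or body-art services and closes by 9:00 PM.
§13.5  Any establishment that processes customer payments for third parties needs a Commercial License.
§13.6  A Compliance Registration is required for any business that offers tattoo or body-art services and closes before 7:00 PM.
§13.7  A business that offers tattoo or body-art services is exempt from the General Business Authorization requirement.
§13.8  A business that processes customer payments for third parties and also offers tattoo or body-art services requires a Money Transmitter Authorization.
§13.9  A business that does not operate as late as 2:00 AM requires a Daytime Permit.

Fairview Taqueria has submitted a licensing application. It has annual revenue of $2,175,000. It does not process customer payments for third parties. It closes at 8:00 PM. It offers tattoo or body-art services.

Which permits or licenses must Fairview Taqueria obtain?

Daytime Certificate, Daytime Permit, Trade Certificate

§13.1 closes 8:00 PM, at/before 10:00 PM → Daytime Certificate required.
§13.2 revenue $2,175,000 ≤ $2,800,000 → General Business Authorization required.
§13.3 revenue $2,175,000 < $2,750,000; closes 8:00 PM, at/before 10:00 PM; offers tattoo or body-art services → Municipal Authorization not required.
§13.4 offers tattoo or body-art services; closes 8:00 PM, at/before 9:00 PM → Trade Certificate required.
§13.5 does not process customer payments for third parties → Commercial License not required.
§13.6 offers tattoo or body-art services; closes 8:00 PM, after 7:00 PM → Compliance Registration not required.
§13.7 offers tattoo or body-art services → exempt from General Business Authorization.
§13.8 does not process customer payments for third parties; offers tattoo or body-art services → Money Transmitter Authorization not required.
§13.9 closes 8:00 PM, at/before 2:00 AM → Daytime Permit required.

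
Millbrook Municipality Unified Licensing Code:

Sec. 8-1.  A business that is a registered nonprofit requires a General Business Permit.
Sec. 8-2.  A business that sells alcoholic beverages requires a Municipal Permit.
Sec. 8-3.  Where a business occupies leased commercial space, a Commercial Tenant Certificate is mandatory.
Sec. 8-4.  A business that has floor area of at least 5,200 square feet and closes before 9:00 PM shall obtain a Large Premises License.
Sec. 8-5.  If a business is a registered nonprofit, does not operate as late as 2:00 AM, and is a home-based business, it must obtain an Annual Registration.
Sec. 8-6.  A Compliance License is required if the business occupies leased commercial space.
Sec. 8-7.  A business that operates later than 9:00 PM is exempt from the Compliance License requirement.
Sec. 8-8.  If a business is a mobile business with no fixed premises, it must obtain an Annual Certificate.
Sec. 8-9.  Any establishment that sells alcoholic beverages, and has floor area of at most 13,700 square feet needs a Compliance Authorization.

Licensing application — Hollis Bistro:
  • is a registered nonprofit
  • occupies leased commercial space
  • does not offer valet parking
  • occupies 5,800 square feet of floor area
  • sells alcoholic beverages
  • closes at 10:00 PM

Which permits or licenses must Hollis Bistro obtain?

Commercial Tenant Certificate, Compliance Authorization, General Business Permit, Municipal Permit

Sec. 8-1. is a registered nonprofit → General Business Permit required.
Sec. 8-2. sells alcoholic beverages → Municipal Permit required.
Sec. 8-3. occupies leased commercial space → Commercial Tenant Certificate required.
Sec. 8-4. floor area 5,800 square feet ≥ 5,200 square feet; closes 10:00 PM, after 9:00 PM → Large Premises License not required.
Sec. 8-5. is a registered nonprofit; closes 10:00 PM, at/before 2:00 AM; occupies leased commercial space (not: is a home-based business) → Annual Registration not required.
Sec. 8-6. occupies leased commercial space → Compliance License required.
Sec. 8-7. closes 10:00 PM, after 9:00 PM → exempt from Compliance License.
Sec. 8-8. occupies leased commercial space (not: is a mobile business with no fixed premises) → Annual Certificate not required.
Sec. 8-9. sells alcoholic beverages; floor area 5,800 square feet ≤ 13,700 square feet → Compliance Authorization required.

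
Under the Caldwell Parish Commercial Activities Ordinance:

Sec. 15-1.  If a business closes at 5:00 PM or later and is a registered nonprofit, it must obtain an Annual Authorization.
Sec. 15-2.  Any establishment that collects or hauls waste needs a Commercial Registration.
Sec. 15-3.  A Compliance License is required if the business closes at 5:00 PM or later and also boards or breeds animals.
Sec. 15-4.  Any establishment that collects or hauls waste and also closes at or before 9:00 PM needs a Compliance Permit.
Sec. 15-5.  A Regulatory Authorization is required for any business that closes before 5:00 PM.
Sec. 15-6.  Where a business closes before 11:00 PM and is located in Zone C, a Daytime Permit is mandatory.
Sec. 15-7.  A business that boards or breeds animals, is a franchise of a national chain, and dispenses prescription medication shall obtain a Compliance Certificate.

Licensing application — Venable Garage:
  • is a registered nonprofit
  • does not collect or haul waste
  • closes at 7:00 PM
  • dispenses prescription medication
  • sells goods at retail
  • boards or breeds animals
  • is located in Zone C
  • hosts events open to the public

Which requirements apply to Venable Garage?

Annual Authorization, Compliance License, Daytime Permit

Sec. 15-1. closes 7:00 PM, after 5:00 PM; is a registered nonprofit → Annual Authorization required.
Sec. 15-2. does not collect or haul waste → Commercial Registration not required.
Sec. 15-3. closes 7:00 PM, after 5:00 PM; boards or breeds animals → Compliance License required.
Sec. 15-4. does not collect or haul waste; closes 7:00 PM, at/before 9:00 PM → Compliance Permit not required.
Sec. 15-5. closes 7:00 PM, after 5:00 PM → Regulatory Authorization not required.
Sec. 15-6. closes 7:00 PM, at/before 11:00 PM; is located in Zone C → Daytime Permit required.
Sec. 15-7. boards or breeds animals; is a registered nonprofit (not: is a franchise of a national chain); dispenses prescription medication → Compliance Certificate not required.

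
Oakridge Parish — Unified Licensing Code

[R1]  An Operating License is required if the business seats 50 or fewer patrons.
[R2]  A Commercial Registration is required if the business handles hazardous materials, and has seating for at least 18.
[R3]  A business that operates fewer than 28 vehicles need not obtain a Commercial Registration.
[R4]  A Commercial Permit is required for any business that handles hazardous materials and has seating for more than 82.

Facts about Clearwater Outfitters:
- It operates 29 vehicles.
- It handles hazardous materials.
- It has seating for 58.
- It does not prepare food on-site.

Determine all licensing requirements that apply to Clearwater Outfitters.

[R1] seating 58 > 50 → Operating License not required.
[R2] handles hazardous materials; seating 58 ≥ 18 → Commercial Registration required.
[R3] vehicles 29 ≥ 28 → Commercial Registration exemption does not apply.
[R4] handles hazardous materials; seating 58 ≤ 82 → Commercial Permit not required.

Commercial Registration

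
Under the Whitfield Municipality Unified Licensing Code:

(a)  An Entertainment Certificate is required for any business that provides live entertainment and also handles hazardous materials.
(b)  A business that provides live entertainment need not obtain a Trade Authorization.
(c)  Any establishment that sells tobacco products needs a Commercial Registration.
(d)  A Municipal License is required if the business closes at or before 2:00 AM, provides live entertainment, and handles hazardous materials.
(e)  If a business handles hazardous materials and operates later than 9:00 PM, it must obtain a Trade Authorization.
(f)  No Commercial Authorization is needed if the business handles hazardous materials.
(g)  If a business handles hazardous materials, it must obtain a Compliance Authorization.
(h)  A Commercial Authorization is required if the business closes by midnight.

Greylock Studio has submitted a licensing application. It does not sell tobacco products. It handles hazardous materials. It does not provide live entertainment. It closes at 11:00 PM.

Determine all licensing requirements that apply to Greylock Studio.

(a) does not provide live entertainment; handles hazardous materials → Entertainment Certificate not required.
(b) does not provide live entertainment → Trade Authorization exemption does not apply.
(c) does not sell tobacco products → Commercial Registration not required.
(d) closes 11:00 PM, at/before 2:00 AM; does not provide live entertainment; handles hazardous materials → Municipal License not required.
(e) handles hazardous materials; closes 11:00 PM, after 9:00 PM → Trade Authorization required.
(f) handles hazardous materials → exempt from Commercial Authorization.
(g) handles hazardous materials → Compliance Authorization required.
(h) closes 11:00 PM, at/before midnight → Commercial Authorization required.

Compliance Authorization, Trade Authorization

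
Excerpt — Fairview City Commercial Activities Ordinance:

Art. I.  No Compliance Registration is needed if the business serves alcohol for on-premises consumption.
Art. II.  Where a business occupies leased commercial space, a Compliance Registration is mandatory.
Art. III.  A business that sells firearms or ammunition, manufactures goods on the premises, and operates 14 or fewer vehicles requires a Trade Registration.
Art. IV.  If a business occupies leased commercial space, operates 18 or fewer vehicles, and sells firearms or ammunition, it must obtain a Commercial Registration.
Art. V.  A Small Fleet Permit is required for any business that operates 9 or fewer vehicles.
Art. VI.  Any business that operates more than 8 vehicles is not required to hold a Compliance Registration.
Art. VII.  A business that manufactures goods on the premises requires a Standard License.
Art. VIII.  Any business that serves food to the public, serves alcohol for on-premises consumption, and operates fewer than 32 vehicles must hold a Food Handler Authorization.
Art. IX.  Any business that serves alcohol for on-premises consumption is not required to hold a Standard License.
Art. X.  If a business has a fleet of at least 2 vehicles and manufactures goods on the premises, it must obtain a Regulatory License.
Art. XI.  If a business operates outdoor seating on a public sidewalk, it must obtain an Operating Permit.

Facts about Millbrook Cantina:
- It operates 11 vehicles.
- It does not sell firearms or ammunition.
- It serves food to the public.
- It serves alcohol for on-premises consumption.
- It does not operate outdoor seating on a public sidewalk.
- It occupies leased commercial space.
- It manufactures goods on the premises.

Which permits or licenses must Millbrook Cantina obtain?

Food Handler Authorization, Regulatory License

Art. I. serves alcohol for on-premises consumption → exempt from Compliance Registration.
Art. II. occupies leased commercial space → Compliance Registration required.
Art. III. does not sell firearms or ammunition; manufactures goods on the premises; vehicles 11 ≤ 14 → Trade Registration not required.
Art. IV. occupies leased commercial space; vehicles 11 ≤ 18; does not sell firearms or ammunition → Commercial Registration not required.
Art. V. vehicles 11 > 9 → Small Fleet Permit not required.
Art. VI. vehicles 11 > 8 → exempt from Compliance Registration.
Art. VII. manufactures goods on the premises → Standard License required.
Art. VIII. serves food to the public; serves alcohol for on-premises consumption; vehicles 11 < 32 → Food Handler Authorization required.
Art. IX. serves alcohol for on-premises consumption → exempt from Standard License.
Art. X. vehicles 11 ≥ 2; manufactures goods on the premises → Regulatory License required.
Art. XI. does not operate outdoor seating on a public sidewalk → Operating Permit not required.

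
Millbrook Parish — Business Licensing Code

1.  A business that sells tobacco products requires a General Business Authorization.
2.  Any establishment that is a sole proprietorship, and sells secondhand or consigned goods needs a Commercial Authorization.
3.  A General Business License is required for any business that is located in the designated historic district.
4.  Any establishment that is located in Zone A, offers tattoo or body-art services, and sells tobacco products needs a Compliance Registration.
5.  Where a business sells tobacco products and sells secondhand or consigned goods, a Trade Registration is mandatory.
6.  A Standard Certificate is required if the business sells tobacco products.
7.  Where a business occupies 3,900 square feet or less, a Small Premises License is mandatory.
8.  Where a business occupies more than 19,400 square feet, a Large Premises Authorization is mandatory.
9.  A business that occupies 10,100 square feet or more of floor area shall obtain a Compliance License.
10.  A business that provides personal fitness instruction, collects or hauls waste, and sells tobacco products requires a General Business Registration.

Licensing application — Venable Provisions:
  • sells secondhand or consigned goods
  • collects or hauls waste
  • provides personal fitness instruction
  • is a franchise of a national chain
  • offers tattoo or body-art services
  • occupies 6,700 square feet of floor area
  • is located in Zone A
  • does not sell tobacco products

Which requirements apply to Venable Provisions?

1. does not sell tobacco products → General Business Authorization not required.
2. is a franchise of a national chain (not: is a sole proprietorship); sells secondhand or consigned goods → Commercial Authorization not required.
3. is located in Zone A (not: is located in the designated historic district) → General Business License not required.
4. is located in Zone A; offers tattoo or body-art services; does not sell tobacco products → Compliance Registration not required.
5. does not sell tobacco products; sells secondhand or consigned goods → Trade Registration not required.
6. does not sell tobacco products → Standard Certificate not required.
7. floor area 6,700 square feet > 3,900 square feet → Small Premises License not required.
8. floor area 6,700 square feet ≤ 19,400 square feet → Large Premises Authorization not required.
9. floor area 6,700 square feet < 10,100 square feet → Compliance License not required.
10. provides personal fitness instruction; collects or hauls waste; does not sell tobacco products → General Business Registration not required.

None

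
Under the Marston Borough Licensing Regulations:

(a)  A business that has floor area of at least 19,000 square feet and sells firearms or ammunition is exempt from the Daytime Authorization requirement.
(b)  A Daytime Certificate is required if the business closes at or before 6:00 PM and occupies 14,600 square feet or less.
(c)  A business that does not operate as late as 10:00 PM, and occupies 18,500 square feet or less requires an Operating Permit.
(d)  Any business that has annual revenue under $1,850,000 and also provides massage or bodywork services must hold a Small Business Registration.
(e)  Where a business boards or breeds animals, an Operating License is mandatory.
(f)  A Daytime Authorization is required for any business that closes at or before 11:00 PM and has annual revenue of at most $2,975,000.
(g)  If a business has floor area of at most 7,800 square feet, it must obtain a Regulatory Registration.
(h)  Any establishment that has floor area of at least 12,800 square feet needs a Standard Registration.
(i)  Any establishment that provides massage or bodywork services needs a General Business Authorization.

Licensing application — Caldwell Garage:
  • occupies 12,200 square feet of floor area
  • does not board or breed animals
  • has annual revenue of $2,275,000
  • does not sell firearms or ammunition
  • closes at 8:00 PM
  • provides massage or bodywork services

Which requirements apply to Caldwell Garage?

Daytime Authorization, General Business Authorization, Operating Permit

(a) floor area 12,200 square feet < 19,000 square feet; does not sell firearms or ammunition → Daytime Authorization exemption does not apply.
(b) closes 8:00 PM, after 6:00 PM; floor area 12,200 square feet ≤ 14,600 square feet → Daytime Certificate not required.
(c) closes 8:00 PM, at/before 10:00 PM; floor area 12,200 square feet ≤ 18,500 square feet → Operating Permit required.
(d) revenue $2,275,000 ≥ $1,850,000; provides massage or bodywork services → Small Business Registration not required.
(e) does not board or breed animals → Operating License not required.
(f) closes 8:00 PM, at/before 11:00 PM; revenue $2,275,000 ≤ $2,975,000 → Daytime Authorization required.
(g) floor area 12,200 square feet > 7,800 square feet → Regulatory Registration not required.
(h) floor area 12,200 square feet < 12,800 square feet → Standard Registration not required.
(i) provides massage or bodywork services → General Business Authorization required.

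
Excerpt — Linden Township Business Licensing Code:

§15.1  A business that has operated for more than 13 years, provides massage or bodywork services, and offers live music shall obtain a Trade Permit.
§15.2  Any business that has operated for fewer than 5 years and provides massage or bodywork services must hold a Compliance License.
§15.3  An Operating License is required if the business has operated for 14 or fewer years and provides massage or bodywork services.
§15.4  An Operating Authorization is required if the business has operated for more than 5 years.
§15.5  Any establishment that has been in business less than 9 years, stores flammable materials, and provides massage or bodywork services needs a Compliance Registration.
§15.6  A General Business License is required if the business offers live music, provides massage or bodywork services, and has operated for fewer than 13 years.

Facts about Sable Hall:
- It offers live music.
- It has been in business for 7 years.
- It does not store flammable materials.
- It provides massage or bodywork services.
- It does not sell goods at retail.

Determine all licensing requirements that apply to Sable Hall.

§15.1 years in business 7 ≤ 13; provides massage or bodywork services; offers live music → Trade Permit not required.
§15.2 years in business 7 ≥ 5; provides massage or bodywork services → Compliance License not required.
§15.3 years in business 7 ≤ 14; provides massage or bodywork services → Operating License required.
§15.4 years in business 7 > 5 → Operating Authorization required.
§15.5 years in business 7 < 9; does not store flammable materials; provides massage or bodywork services → Compliance Registration not required.
§15.6 offers live music; provides massage or bodywork services; years in business 7 < 13 → General Business License required.

General Business License, Operating Authorization, Operating License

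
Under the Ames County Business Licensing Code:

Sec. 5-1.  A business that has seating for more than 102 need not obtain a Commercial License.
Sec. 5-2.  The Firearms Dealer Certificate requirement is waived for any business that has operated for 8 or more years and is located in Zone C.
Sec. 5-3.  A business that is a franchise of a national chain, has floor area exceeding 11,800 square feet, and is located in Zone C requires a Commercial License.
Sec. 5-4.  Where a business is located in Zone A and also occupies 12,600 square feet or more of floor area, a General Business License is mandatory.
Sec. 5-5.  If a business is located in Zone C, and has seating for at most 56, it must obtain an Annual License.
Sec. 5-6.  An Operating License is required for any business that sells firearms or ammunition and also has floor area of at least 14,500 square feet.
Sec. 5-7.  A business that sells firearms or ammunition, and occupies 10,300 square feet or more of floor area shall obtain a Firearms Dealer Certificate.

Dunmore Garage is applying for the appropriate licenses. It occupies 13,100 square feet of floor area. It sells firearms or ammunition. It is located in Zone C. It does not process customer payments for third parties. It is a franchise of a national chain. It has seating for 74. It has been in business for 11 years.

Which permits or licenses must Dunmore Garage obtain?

Sec. 5-1. seating 74 ≤ 102 → Commercial License exemption does not apply.
Sec. 5-2. years in business 11 ≥ 8; is located in Zone C → exempt from Firearms Dealer Certificate.
Sec. 5-3. is a franchise of a national chain; floor area 13,100 square feet > 11,800 square feet; is located in Zone C → Commercial License required.
Sec. 5-4. is located in Zone C (not: is located in Zone A); floor area 13,100 square feet ≥ 12,600 square feet → General Business License not required.
Sec. 5-5. is located in Zone C; seating 74 > 56 → Annual License not required.
Sec. 5-6. sells firearms or ammunition; floor area 13,100 square feet < 14,500 square feet → Operating License not required.
Sec. 5-7. sells firearms or ammunition; floor area 13,100 square feet ≥ 10,300 square feet → Firearms Dealer Certificate required.

Commercial License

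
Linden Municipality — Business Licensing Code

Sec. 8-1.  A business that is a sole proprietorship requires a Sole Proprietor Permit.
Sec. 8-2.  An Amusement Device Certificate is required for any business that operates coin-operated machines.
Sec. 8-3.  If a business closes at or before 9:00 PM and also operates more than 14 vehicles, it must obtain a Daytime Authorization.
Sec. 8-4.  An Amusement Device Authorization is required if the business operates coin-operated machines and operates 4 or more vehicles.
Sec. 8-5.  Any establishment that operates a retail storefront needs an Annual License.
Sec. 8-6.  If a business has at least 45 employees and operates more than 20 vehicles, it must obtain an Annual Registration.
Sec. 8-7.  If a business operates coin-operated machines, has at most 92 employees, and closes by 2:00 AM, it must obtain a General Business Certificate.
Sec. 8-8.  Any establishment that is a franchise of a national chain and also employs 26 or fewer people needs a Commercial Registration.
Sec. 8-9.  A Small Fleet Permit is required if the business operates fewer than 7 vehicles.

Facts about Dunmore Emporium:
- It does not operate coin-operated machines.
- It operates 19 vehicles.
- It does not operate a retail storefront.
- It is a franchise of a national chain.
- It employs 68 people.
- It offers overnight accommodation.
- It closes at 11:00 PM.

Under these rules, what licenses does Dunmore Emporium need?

Sec. 8-1. is a franchise of a national chain (not: is a sole proprietorship) → Sole Proprietor Permit not required.
Sec. 8-2. does not operate coin-operated machines → Amusement Device Certificate not required.
Sec. 8-3. closes 11:00 PM, after 9:00 PM; vehicles 19 > 14 → Daytime Authorization not required.
Sec. 8-4. does not operate coin-operated machines; vehicles 19 ≥ 4 → Amusement Device Authorization not required.
Sec. 8-5. does not operate a retail storefront → Annual License not required.
Sec. 8-6. employees 68 ≥ 45; vehicles 19 ≤ 20 → Annual Registration not required.
Sec. 8-7. does not operate coin-operated machines; employees 68 ≤ 92; closes 11:00 PM, at/before 2:00 AM → General Business Certificate not required.
Sec. 8-8. is a franchise of a national chain; employees 68 > 26 → Commercial Registration not required.
Sec. 8-9. vehicles 19 ≥ 7 → Small Fleet Permit not required.

None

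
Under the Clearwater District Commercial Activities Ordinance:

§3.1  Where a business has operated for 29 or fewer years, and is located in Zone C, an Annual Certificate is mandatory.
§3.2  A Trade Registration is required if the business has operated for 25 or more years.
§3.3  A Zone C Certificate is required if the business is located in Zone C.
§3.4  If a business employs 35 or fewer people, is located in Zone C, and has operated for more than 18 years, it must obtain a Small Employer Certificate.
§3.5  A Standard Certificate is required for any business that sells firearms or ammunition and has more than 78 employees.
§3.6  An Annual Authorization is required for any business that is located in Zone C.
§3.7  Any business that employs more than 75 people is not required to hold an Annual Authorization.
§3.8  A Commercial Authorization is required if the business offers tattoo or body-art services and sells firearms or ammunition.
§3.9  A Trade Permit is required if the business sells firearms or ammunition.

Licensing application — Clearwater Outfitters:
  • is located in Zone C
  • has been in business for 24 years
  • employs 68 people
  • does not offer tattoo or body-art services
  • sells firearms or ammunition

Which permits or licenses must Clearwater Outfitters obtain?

Annual Authorization, Annual Certificate, Trade Permit, Zone C Certificate

§3.1 years in business 24 ≤ 29; is located in Zone C → Annual Certificate required.
§3.2 years in business 24 < 25 → Trade Registration not required.
§3.3 is located in Zone C → Zone C Certificate required.
§3.4 employees 68 > 35; is located in Zone C; years in business 24 > 18 → Small Employer Certificate not required.
§3.5 sells firearms or ammunition; employees 68 ≤ 78 → Standard Certificate not required.
§3.6 is located in Zone C → Annual Authorization required.
§3.7 employees 68 ≤ 75 → Annual Authorization exemption does not apply.
§3.8 does not offer tattoo or body-art services; sells firearms or ammunition → Commercial Authorization not required.
§3.9 sells firearms or ammunition → Trade Permit required.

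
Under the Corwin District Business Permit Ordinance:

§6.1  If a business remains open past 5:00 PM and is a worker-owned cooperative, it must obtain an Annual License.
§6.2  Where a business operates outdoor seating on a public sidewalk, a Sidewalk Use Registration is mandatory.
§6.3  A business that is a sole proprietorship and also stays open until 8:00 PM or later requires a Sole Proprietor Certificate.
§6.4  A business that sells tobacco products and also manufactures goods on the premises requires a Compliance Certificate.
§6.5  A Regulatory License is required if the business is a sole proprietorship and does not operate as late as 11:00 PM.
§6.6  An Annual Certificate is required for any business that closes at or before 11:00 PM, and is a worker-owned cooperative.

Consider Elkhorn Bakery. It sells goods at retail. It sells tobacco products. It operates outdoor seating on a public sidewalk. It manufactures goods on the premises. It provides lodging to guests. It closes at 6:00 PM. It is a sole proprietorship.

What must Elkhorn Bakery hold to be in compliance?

§6.1 closes 6:00 PM, after 5:00 PM; is a sole proprietorship (not: is a worker-owned cooperative) → Annual License not required.
§6.2 operates outdoor seating on a public sidewalk → Sidewalk Use Registration required.
§6.3 is a sole proprietorship; closes 6:00 PM, at/before 8:00 PM → Sole Proprietor Certificate not required.
§6.4 sells tobacco products; manufactures goods on the premises → Compliance Certificate required.
§6.5 is a sole proprietorship; closes 6:00 PM, at/before 11:00 PM → Regulatory License required.
§6.6 closes 6:00 PM, at/before 11:00 PM; is a sole proprietorship (not: is a worker-owned cooperative) → Annual Certificate not required.

Compliance Certificate, Regulatory License, Sidewalk Use Registration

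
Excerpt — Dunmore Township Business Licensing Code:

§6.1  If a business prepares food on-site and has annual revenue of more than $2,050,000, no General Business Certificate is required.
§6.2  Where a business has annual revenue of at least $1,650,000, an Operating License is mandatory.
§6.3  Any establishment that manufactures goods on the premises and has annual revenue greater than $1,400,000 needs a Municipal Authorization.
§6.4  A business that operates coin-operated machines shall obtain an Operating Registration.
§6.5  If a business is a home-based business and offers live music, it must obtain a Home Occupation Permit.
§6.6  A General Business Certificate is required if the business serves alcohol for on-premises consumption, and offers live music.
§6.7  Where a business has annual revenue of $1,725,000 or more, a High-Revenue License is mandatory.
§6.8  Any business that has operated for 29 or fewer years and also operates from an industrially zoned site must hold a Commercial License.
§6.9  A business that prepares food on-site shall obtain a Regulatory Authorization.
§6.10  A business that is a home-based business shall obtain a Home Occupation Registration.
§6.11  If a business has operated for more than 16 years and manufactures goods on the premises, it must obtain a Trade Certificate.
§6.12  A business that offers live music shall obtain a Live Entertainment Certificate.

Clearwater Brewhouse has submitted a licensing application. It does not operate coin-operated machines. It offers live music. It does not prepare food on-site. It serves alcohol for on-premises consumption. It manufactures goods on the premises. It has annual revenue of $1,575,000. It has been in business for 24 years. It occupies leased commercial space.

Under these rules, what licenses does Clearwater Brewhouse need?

General Business Certificate, Live Entertainment Certificate, Municipal Authorization, Trade Certificate

§6.1 does not prepare food on-site; revenue $1,575,000 ≤ $2,050,000 → General Business Certificate exemption does not apply.
§6.2 revenue $1,575,000 < $1,650,000 → Operating License not required.
§6.3 manufactures goods on the premises; revenue $1,575,000 > $1,400,000 → Municipal Authorization required.
§6.4 does not operate coin-operated machines → Operating Registration not required.
§6.5 occupies leased commercial space (not: is a home-based business); offers live music → Home Occupation Permit not required.
§6.6 serves alcohol for on-premises consumption; offers live music → General Business Certificate required.
§6.7 revenue $1,575,000 < $1,725,000 → High-Revenue License not required.
§6.8 years in business 24 ≤ 29; occupies leased commercial space (not: operates from an industrially zoned site) → Commercial License not required.
§6.9 does not prepare food on-site → Regulatory Authorization not required.
§6.10 occupies leased commercial space (not: is a home-based business) → Home Occupation Registration not required.
§6.11 years in business 24 > 16; manufactures goods on the premises → Trade Certificate required.
§6.12 offers live music → Live Entertainment Certificate required.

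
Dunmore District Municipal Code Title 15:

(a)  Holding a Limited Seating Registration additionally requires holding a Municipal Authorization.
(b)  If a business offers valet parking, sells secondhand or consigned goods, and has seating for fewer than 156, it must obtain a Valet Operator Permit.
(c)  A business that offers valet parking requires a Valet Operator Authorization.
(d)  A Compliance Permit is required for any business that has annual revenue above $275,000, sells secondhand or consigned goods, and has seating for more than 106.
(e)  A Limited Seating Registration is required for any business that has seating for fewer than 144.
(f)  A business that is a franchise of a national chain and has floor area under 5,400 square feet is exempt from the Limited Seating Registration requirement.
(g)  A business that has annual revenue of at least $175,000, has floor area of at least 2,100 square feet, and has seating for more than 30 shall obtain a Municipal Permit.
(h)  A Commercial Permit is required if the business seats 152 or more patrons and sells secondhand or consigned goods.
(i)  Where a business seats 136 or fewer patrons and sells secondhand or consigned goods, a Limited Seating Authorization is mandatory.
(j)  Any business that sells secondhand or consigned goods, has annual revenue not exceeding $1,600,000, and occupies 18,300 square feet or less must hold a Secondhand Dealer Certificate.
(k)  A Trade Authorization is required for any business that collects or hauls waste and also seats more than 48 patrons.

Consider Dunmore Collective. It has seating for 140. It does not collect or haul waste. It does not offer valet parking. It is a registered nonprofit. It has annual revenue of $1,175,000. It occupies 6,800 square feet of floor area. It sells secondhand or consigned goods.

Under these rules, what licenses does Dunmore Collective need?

Compliance Permit, Limited Seating Registration, Municipal Authorization, Municipal Permit, Secondhand Dealer Certificate

(a) Limited Seating Registration is required → Municipal Authorization also required.
(b) does not offer valet parking; sells secondhand or consigned goods; seating 140 < 156 → Valet Operator Permit not required.
(c) does not offer valet parking → Valet Operator Authorization not required.
(d) revenue $1,175,000 > $275,000; sells secondhand or consigned goods; seating 140 > 106 → Compliance Permit required.
(e) seating 140 < 144 → Limited Seating Registration required.
(f) is a registered nonprofit (not: is a franchise of a national chain); floor area 6,800 square feet ≥ 5,400 square feet → Limited Seating Registration exemption does not apply.
(g) revenue $1,175,000 ≥ $175,000; floor area 6,800 square feet ≥ 2,100 square feet; seating 140 > 30 → Municipal Permit required.
(h) seating 140 < 152; sells secondhand or consigned goods → Commercial Permit not required.
(i) seating 140 > 136; sells secondhand or consigned goods → Limited Seating Authorization not required.
(j) sells secondhand or consigned goods; revenue $1,175,000 ≤ $1,600,000; floor area 6,800 square feet ≤ 18,300 square feet → Secondhand Dealer Certificate required.
(k) does not collect or haul waste; seating 140 > 48 → Trade Authorization not required.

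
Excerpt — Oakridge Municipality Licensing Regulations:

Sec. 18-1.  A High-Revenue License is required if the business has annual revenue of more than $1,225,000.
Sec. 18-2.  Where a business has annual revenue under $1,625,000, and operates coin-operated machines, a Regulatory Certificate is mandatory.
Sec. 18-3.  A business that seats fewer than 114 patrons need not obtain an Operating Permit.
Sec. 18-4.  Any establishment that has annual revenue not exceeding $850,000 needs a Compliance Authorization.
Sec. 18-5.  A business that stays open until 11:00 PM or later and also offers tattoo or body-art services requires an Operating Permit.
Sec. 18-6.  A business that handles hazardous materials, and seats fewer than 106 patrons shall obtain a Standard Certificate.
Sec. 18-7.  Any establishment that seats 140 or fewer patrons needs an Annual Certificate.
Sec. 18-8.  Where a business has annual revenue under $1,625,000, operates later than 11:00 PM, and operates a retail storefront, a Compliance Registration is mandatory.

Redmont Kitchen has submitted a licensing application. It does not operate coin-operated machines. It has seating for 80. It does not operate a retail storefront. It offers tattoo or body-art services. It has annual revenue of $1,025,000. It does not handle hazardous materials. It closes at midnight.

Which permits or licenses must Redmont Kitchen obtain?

Sec. 18-1. revenue $1,025,000 ≤ $1,225,000 → High-Revenue License not required.
Sec. 18-2. revenue $1,025,000 < $1,625,000; does not operate coin-operated machines → Regulatory Certificate not required.
Sec. 18-3. seating 80 < 114 → exempt from Operating Permit.
Sec. 18-4. revenue $1,025,000 > $850,000 → Compliance Authorization not required.
Sec. 18-5. closes midnight, after 11:00 PM; offers tattoo or body-art services → Operating Permit required.
Sec. 18-6. does not handle hazardous materials; seating 80 < 106 → Standard Certificate not required.
Sec. 18-7. seating 80 ≤ 140 → Annual Certificate required.
Sec. 18-8. revenue $1,025,000 < $1,625,000; closes midnight, after 11:00 PM; does not operate a retail storefront → Compliance Registration not required.

Annual Certificate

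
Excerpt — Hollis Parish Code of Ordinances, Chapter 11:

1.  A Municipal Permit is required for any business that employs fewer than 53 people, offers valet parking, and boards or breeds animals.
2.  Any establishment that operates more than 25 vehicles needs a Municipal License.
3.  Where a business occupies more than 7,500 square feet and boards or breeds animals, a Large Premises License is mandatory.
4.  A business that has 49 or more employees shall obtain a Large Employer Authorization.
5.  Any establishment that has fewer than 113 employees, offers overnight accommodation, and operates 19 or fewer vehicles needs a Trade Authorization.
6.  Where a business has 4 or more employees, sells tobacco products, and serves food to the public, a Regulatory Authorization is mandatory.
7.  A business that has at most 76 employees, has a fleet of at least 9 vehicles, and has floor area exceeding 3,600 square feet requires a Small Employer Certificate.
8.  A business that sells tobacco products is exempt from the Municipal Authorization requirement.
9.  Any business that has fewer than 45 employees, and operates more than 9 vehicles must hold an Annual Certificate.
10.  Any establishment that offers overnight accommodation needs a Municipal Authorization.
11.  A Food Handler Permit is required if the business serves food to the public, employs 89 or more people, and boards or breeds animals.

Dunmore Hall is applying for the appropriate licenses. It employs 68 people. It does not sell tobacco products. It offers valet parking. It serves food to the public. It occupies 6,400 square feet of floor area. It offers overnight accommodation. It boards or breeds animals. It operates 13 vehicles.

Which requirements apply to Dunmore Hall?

1. employees 68 ≥ 53; offers valet parking; boards or breeds animals → Municipal Permit not required.
2. vehicles 13 ≤ 25 → Municipal License not required.
3. floor area 6,400 square feet ≤ 7,500 square feet; boards or breeds animals → Large Premises License not required.
4. employees 68 ≥ 49 → Large Employer Authorization required.
5. employees 68 < 113; offers overnight accommodation; vehicles 13 ≤ 19 → Trade Authorization required.
6. employees 68 ≥ 4; does not sell tobacco products; serves food to the public → Regulatory Authorization not required.
7. employees 68 ≤ 76; vehicles 13 ≥ 9; floor area 6,400 square feet > 3,600 square feet → Small Employer Certificate required.
8. does not sell tobacco products → Municipal Authorization exemption does not apply.
9. employees 68 ≥ 45; vehicles 13 > 9 → Annual Certificate not required.
10. offers overnight accommodation → Municipal Authorization required.
11. serves food to the public; employees 68 < 89; boards or breeds animals → Food Handler Permit not required.

Large Employer Authorization, Municipal Authorization, Small Employer Certificate, Trade Authorization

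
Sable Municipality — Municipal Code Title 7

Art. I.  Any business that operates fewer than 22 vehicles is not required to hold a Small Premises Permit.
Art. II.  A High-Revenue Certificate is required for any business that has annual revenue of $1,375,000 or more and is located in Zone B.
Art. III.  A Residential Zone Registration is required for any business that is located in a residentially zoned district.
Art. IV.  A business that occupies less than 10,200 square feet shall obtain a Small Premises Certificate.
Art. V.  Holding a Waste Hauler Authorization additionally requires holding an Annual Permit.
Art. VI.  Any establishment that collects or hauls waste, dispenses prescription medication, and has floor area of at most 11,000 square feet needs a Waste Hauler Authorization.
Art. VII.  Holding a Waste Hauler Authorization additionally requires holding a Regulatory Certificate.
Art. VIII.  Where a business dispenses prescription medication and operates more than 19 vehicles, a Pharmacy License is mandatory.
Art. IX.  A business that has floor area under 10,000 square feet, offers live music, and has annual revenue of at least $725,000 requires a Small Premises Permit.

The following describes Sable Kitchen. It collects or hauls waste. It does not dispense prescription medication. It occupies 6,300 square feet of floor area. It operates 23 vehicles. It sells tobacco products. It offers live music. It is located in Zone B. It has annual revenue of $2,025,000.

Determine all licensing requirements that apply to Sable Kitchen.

Art. I. vehicles 23 ≥ 22 → Small Premises Permit exemption does not apply.
Art. II. revenue $2,025,000 ≥ $1,375,000; is located in Zone B → High-Revenue Certificate required.
Art. III. is located in Zone B (not: is located in a residentially zoned district) → Residential Zone Registration not required.
Art. IV. floor area 6,300 square feet < 10,200 square feet → Small Premises Certificate required.
Art. V. Waste Hauler Authorization is not required → no effect.
Art. VI. collects or hauls waste; does not dispense prescription medication; floor area 6,300 square feet ≤ 11,000 square feet → Waste Hauler Authorization not required.
Art. VII. Waste Hauler Authorization is not required → no effect.
Art. VIII. does not dispense prescription medication; vehicles 23 > 19 → Pharmacy License not required.
Art. IX. floor area 6,300 square feet < 10,000 square feet; offers live music; revenue $2,025,000 ≥ $725,000 → Small Premises Permit required.

High-Revenue Certificate, Small Premises Certificate, Small Premises Permit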